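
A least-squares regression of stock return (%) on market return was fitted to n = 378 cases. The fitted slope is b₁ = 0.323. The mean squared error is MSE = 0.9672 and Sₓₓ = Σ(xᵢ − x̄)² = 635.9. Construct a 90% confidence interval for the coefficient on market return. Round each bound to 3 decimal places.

(0.259, 0.387)

SE(b₁) = √(MSE/Sₓₓ) = √(0.9672/635.9) = 0.0389999.
df = n − 2 = 376.
t* = t_{0.05, 376} = 1.648916.
Margin = t* × SE = 1.648916 × 0.0389999 = 0.06431.
CI: 0.323 ± 0.06431 → (0.259, 0.387).
With 90% confidence, each one-unit increase in market return is associated with a change of between 0.259 and 0.387 % in stock return.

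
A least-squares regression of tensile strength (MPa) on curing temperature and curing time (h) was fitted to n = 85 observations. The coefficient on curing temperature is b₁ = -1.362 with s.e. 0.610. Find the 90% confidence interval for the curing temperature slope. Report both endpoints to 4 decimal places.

df = n − k − 1 = 85 − 2 − 1 = 82.
t* = t_{0.05, 82} = 1.663649.
Margin = t* × SE = 1.663649 × 0.610 = 1.014826.
CI: -1.362 ± 1.014826 → (-2.3768, -0.3472).
With 90% confidence, each one-unit increase in curing temperature is associated with a change of between -2.3768 and -0.3472 MPa in tensile strength, holding the other predictors fixed.

(-2.3768, -0.3472)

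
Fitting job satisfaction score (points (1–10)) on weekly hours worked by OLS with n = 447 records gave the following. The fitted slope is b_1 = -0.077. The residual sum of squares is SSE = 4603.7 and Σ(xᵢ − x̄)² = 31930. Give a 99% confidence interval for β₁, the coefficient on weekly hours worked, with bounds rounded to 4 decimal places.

MSE = SSE/(n − 2) = 4603.7/445 = 10.3454.
SE(b_1) = √(MSE/Sₓₓ) = √(10.3454/31930) = 0.0180001.
df = n − 2 = 445.
t* = t_{0.005, 445} = 2.586922.
Margin = t* × SE = 2.586922 × 0.0180001 = 0.046565.
CI: -0.077 ± 0.046565 → (-0.1236, -0.0304).
With 99% confidence, each one-unit increase in weekly hours worked is associated with a change of between -0.1236 and -0.0304 points (1–10) in job satisfaction score.

(-0.1236, -0.0304)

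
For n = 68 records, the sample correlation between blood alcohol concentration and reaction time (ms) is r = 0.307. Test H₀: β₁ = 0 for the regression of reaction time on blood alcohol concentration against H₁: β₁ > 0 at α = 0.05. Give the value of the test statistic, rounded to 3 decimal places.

t = r·√(n − 2)/√(1 − r²) = 0.307·√66/√0.905751 = 2.621.
df = n − 2 = 66.
One-sided p ≈ 0.0054, which is < 0.05, so reject H₀.
There is evidence of a linear association between blood alcohol concentration and reaction time.

t = 2.621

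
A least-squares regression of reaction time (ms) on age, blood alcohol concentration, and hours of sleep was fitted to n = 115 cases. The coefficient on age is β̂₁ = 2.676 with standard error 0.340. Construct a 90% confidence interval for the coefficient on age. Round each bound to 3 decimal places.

(2.112, 3.240)

df = n − k − 1 = 115 − 3 − 1 = 111.
t* = t_{0.05, 111} = 1.658697.
Margin = t* × SE = 1.658697 × 0.340 = 0.56396.
CI: 2.676 ± 0.56396 → (2.112, 3.240).
With 90% confidence, each one-unit increase in age is associated with a change of between 2.112 and 3.240 ms in reaction time, holding the other predictors fixed.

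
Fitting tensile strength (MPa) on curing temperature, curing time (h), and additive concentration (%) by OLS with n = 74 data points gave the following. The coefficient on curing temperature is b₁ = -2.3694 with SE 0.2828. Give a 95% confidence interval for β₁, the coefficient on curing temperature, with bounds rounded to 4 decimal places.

(-2.9334, -1.8054)

df = n − k − 1 = 74 − 3 − 1 = 70.
t* = t_{0.025, 70} = 1.994437.
Margin = t* × SE = 1.994437 × 0.2828 = 0.564027.
CI: -2.3694 ± 0.564027 → (-2.9334, -1.8054).
With 95% confidence, each one-unit increase in curing temperature is associated with a change of between -2.9334 and -1.8054 MPa in tensile strength, holding the other predictors fixed.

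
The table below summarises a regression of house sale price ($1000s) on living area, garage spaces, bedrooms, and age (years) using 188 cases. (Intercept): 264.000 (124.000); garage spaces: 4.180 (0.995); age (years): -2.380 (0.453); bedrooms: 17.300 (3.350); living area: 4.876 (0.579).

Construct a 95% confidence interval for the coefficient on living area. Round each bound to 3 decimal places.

(3.734, 6.018)

Read off: b = 4.876, SE = 0.579 for living area.
df = n − k − 1 = 188 − 4 − 1 = 183.
t* = t_{0.025, 183} = 1.973012.
Margin = t* × SE = 1.973012 × 0.579 = 1.14237.
CI: 4.876 ± 1.14237 → (3.734, 6.018).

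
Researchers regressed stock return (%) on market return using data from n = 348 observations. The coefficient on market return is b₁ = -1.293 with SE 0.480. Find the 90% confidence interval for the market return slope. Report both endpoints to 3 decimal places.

(-2.085, -0.501)

df = n − 2 = 348 − 2 = 346.
t* = t_{0.05, 346} = 1.649269.
Margin = t* × SE = 1.649269 × 0.480 = 0.79165.
CI: -1.293 ± 0.79165 → (-2.085, -0.501).
With 90% confidence, each one-unit increase in market return is associated with a change of between -2.085 and -0.501 % in stock return.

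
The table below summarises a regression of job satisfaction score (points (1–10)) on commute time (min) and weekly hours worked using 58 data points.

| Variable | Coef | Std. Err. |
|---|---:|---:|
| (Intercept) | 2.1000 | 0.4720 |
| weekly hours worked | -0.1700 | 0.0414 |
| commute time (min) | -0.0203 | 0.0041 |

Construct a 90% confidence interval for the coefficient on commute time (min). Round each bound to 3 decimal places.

(-0.027, -0.013)

Read off: b = -0.0203, SE = 0.0041 for commute time (min).
df = n − k − 1 = 58 − 2 − 1 = 55.
t* = t_{0.05, 55} = 1.673034.
Margin = t* × SE = 1.673034 × 0.0041 = 0.00686.
CI: -0.0203 ± 0.00686 → (-0.027, -0.013).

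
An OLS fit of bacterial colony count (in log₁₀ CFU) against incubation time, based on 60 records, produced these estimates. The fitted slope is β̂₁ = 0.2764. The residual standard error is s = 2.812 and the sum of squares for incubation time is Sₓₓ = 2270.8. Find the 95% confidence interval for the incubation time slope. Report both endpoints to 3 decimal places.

SE(β̂₁) = s/√Sₓₓ = 2.812/√2270.8 = 0.05901.
df = n − 2 = 58.
t* = t_{0.025, 58} = 2.001717.
Margin = t* × SE = 2.001717 × 0.05901 = 0.11812.
CI: 0.2764 ± 0.11812 → (0.158, 0.395).
With 95% confidence, each one-unit increase in incubation time is associated with a change of between 0.158 and 0.395 log₁₀ CFU in bacterial colony count.

(0.158, 0.395)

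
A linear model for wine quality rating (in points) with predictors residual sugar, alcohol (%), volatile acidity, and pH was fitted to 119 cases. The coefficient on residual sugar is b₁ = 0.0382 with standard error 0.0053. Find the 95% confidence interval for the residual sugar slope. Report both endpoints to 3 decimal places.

(0.028, 0.049)

df = n − k − 1 = 119 − 4 − 1 = 114.
t* = t_{0.025, 114} = 1.980992.
Margin = t* × SE = 1.980992 × 0.0053 = 0.01050.
CI: 0.0382 ± 0.01050 → (0.028, 0.049).
With 95% confidence, each one-unit increase in residual sugar is associated with a change of between 0.028 and 0.049 points in wine quality rating, holding the other predictors fixed.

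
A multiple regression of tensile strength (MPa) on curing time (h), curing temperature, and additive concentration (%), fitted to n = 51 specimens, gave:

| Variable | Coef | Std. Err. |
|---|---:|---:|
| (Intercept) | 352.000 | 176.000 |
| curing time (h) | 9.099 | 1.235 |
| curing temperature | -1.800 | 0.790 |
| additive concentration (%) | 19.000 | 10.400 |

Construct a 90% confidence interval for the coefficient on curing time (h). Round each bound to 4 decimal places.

(7.0268, 11.1712)

Read off: b = 9.099, SE = 1.235 for curing time (h).
df = n − k − 1 = 51 − 3 − 1 = 47.
t* = t_{0.05, 47} = 1.677927.
Margin = t* × SE = 1.677927 × 1.235 = 2.072240.
CI: 9.099 ± 2.072240 → (7.0268, 11.1712).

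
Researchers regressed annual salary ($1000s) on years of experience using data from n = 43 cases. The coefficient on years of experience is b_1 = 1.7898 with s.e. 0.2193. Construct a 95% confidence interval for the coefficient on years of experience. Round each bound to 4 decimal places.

(1.3469, 2.2327)

df = n − 2 = 43 − 2 = 41.
t* = t_{0.025, 41} = 2.019541.
Margin = t* × SE = 2.019541 × 0.2193 = 0.442885.
CI: 1.7898 ± 0.442885 → (1.3469, 2.2327).
With 95% confidence, each one-unit increase in years of experience is associated with a change of between 1.3469 and 2.2327 $1000s in annual salary.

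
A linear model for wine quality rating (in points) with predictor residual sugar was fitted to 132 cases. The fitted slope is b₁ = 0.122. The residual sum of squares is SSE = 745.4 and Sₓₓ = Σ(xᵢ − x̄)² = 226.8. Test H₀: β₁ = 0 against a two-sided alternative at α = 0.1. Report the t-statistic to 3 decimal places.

MSE = SSE/(n − 2) = 745.4/130 = 5.73385.
SE(b₁) = √(MSE/Sₓₓ) = √(5.73385/226.8) = 0.159002.
t = 0.122 / 0.159002 = 0.767.
df = n − 2 = 130.
Two-sided p ≈ 0.4443, which is ≥ 0.1, so fail to reject H₀.
The data do not give significant evidence of an association between residual sugar and wine quality rating.

t = 0.767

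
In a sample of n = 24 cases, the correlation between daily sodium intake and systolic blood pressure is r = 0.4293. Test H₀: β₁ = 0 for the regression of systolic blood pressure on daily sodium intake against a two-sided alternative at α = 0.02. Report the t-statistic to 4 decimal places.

t = r·√(n − 2)/√(1 − r²) = 0.4293·√22/√0.815702 = 2.2295.
df = n − 2 = 22.
Two-sided p ≈ 0.0363, which is ≥ 0.02, so fail to reject H₀.
The data do not give significant evidence of a linear association between daily sodium intake and systolic blood pressure.

t = 2.2295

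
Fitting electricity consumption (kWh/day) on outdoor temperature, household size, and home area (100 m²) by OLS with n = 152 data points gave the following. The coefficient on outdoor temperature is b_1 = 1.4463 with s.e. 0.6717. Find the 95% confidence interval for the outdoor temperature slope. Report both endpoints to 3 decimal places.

(0.119, 2.774)

df = n − k − 1 = 152 − 3 − 1 = 148.
t* = t_{0.025, 148} = 1.976122.
Margin = t* × SE = 1.976122 × 0.6717 = 1.32736.
CI: 1.4463 ± 1.32736 → (0.119, 2.774).
With 95% confidence, each one-unit increase in outdoor temperature is associated with a change of between 0.119 and 2.774 kWh/day in electricity consumption, holding the other predictors fixed.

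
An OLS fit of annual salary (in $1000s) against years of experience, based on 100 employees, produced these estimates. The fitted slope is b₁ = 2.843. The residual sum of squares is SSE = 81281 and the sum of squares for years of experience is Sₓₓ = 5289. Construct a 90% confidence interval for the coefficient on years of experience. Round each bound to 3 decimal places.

(2.185, 3.501)

MSE = SSE/(n − 2) = 81281/98 = 829.398.
SE(b₁) = √(MSE/Sₓₓ) = √(829.398/5289) = 0.396.
df = n − 2 = 98.
t* = t_{0.05, 98} = 1.660551.
Margin = t* × SE = 1.660551 × 0.396 = 0.65758.
CI: 2.843 ± 0.65758 → (2.185, 3.501).
With 90% confidence, each one-unit increase in years of experience is associated with a change of between 2.185 and 3.501 $1000s in annual salary.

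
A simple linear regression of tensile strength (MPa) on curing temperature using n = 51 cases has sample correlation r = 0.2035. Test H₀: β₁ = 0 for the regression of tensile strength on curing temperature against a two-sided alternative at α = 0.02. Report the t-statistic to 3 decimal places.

t = r·√(n − 2)/√(1 − r²) = 0.2035·√49/√0.958588 = 1.455.
df = n − 2 = 49.
Two-sided p ≈ 0.1521, which is ≥ 0.02, so fail to reject H₀.
The data do not give significant evidence of a linear association between curing temperature and tensile strength.

t = 1.455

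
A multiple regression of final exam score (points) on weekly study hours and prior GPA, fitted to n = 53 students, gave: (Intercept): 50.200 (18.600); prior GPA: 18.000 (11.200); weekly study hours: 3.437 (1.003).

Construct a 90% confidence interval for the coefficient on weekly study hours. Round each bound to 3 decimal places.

(1.756, 5.118)

Read off: b = 3.437, SE = 1.003 for weekly study hours.
df = n − k − 1 = 53 − 2 − 1 = 50.
t* = t_{0.05, 50} = 1.675905.
Margin = t* × SE = 1.675905 × 1.003 = 1.68093.
CI: 3.437 ± 1.68093 → (1.756, 5.118).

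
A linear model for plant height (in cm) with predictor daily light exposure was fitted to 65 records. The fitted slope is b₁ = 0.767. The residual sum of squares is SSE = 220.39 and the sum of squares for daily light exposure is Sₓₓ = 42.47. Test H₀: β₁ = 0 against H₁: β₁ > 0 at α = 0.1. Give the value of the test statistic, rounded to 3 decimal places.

t = 2.672

MSE = SSE/(n − 2) = 220.39/63 = 3.49825.
SE(b₁) = √(MSE/Sₓₓ) = √(3.49825/42.47) = 0.287002.
t = 0.767 / 0.287002 = 2.672.
df = n − 2 = 63.
One-sided p ≈ 0.0048, which is < 0.1, so reject H₀.
There is evidence that the true slope on daily light exposure is positive.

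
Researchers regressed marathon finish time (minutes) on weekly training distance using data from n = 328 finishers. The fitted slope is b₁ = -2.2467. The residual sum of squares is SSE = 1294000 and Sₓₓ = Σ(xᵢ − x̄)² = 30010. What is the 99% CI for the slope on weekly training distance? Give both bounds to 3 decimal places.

(-3.189, -1.304)

MSE = SSE/(n − 2) = 1294000/326 = 3969.33.
SE(b₁) = √(MSE/Sₓₓ) = √(3969.33/30010) = 0.363685.
df = n − 2 = 326.
t* = t_{0.005, 326} = 2.590994.
Margin = t* × SE = 2.590994 × 0.363685 = 0.94231.
CI: -2.2467 ± 0.94231 → (-3.189, -1.304).
With 99% confidence, each one-unit increase in weekly training distance is associated with a change of between -3.189 and -1.304 minutes in marathon finish time.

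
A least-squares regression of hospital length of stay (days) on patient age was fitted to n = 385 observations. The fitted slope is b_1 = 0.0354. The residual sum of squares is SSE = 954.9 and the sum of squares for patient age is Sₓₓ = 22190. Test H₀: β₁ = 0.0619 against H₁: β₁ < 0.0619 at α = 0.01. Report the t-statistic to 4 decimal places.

t = -2.5000

MSE = SSE/(n − 2) = 954.9/383 = 2.49321.
SE(b_1) = √(MSE/Sₓₓ) = √(2.49321/22190) = 0.0105999.
t = (0.0354 − 0.0619) / 0.0105999 = -2.5000.
df = n − 2 = 383.
One-sided p ≈ 0.0064, which is < 0.01, so reject H₀.
There is evidence that the true slope on patient age is below 0.0619 days per unit.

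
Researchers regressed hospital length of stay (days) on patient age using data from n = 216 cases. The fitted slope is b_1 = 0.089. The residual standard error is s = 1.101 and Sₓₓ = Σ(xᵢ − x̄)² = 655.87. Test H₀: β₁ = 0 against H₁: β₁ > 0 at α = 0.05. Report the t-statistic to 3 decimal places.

t = 2.070

SE(b_1) = s/√Sₓₓ = 1.101/√655.87 = 0.0429911.
t = 0.089 / 0.0429911 = 2.070.
df = n − 2 = 214.
One-sided p ≈ 0.0198, which is < 0.05, so reject H₀.
There is evidence that the true slope on patient age is positive.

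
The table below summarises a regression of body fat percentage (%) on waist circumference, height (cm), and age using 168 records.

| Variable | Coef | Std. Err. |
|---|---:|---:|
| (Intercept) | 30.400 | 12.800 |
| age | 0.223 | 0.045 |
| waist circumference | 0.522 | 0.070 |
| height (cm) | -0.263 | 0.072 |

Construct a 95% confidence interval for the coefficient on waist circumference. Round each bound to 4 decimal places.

Read off: b = 0.522, SE = 0.070 for waist circumference.
df = n − k − 1 = 168 − 3 − 1 = 164.
t* = t_{0.025, 164} = 1.974535.
Margin = t* × SE = 1.974535 × 0.070 = 0.138217.
CI: 0.522 ± 0.138217 → (0.3838, 0.6602).

(0.3838, 0.6602)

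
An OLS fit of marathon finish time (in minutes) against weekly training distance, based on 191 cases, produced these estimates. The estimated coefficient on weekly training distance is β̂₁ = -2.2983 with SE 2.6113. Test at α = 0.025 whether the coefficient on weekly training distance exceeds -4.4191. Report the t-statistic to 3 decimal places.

H₀: β₁ = -4.4191 vs H₁: β₁ > -4.4191.
t = (β̂₁ − β₁⁰)/SE = (-2.2983 − (-4.4191)) / 2.6113 = 0.812.
df = n − 2 = 191 − 2 = 189.
One-sided p ≈ 0.2089, which is ≥ 0.025, so fail to reject H₀.
The data do not give significant evidence that the true slope on weekly training distance exceeds -4.4191 minutes per unit.

t = 0.812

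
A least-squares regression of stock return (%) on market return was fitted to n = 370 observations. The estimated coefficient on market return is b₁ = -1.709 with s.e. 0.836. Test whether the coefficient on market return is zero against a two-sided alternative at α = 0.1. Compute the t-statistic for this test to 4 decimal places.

H₀: β₁ = 0 vs H₁: β₁ ≠ 0.
t = (b₁ − β₁⁰)/SE = -1.709 / 0.836 = -2.0443.
df = n − 2 = 370 − 2 = 368.
Two-sided p ≈ 0.0416, which is < 0.1, so reject H₀.
There is evidence that market return is associated with stock return.

t = -2.0443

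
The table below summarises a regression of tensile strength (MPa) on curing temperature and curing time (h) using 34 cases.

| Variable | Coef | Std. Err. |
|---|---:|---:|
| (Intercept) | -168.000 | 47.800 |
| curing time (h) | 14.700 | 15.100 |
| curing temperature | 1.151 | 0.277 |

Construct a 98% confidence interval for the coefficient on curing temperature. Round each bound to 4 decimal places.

Read off: b = 1.151, SE = 0.277 for curing temperature.
df = n − k − 1 = 34 − 2 − 1 = 31.
t* = t_{0.01, 31} = 2.452824.
Margin = t* × SE = 2.452824 × 0.277 = 0.679432.
CI: 1.151 ± 0.679432 → (0.4716, 1.8304).

(0.4716, 1.8304)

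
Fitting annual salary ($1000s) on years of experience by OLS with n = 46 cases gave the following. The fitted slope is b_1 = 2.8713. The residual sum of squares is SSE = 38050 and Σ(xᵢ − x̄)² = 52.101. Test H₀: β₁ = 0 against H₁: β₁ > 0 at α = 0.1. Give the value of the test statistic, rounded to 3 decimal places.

t = 0.705

MSE = SSE/(n − 2) = 38050/44 = 864.773.
SE(b_1) = √(MSE/Sₓₓ) = √(864.773/52.101) = 4.07407.
t = 2.8713 / 4.07407 = 0.705.
df = n − 2 = 44.
One-sided p ≈ 0.2423, which is ≥ 0.1, so fail to reject H₀.
The data do not give significant evidence that the true slope on years of experience is positive.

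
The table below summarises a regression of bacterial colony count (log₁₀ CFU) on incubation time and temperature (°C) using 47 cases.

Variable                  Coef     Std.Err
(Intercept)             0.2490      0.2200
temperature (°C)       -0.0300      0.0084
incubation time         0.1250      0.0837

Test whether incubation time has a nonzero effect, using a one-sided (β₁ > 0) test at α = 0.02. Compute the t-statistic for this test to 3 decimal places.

t = 1.493

Read off: b = 0.1250, SE = 0.0837 for incubation time.
H₀: β₁ = 0 vs H₁: β₁ > 0.
t = 0.1250 / 0.0837 = 1.493.
df = n − k − 1 = 47 − 2 − 1 = 44.
One-sided p ≈ 0.0712, which is ≥ 0.02, so fail to reject H₀.
The data do not give significant evidence that the true slope on incubation time is positive, holding the other predictors fixed.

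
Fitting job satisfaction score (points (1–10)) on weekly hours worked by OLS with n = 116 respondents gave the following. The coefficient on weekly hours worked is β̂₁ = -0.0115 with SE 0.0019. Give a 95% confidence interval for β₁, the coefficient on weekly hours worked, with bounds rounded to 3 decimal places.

(-0.015, -0.008)

df = n − 2 = 116 − 2 = 114.
t* = t_{0.025, 114} = 1.980992.
Margin = t* × SE = 1.980992 × 0.0019 = 0.00376.
CI: -0.0115 ± 0.00376 → (-0.015, -0.008).
With 95% confidence, each one-unit increase in weekly hours worked is associated with a change of between -0.015 and -0.008 points (1–10) in job satisfaction score.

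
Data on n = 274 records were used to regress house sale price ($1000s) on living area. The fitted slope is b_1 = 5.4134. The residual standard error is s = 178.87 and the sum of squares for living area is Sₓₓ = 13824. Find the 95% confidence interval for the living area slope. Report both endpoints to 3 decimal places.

(2.418, 8.408)

SE(b_1) = s/√Sₓₓ = 178.87/√13824 = 1.52132.
df = n − 2 = 272.
t* = t_{0.025, 272} = 1.968724.
Margin = t* × SE = 1.968724 × 1.52132 = 2.99506.
CI: 5.4134 ± 2.99506 → (2.418, 8.408).
With 95% confidence, each one-unit increase in living area is associated with a change of between 2.418 and 8.408 $1000s in house sale price.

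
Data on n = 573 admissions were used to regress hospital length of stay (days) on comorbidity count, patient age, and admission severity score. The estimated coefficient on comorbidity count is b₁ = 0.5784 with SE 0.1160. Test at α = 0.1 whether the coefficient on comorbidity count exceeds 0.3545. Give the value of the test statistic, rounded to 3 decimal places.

H₀: β₁ = 0.3545 vs H₁: β₁ > 0.3545.
t = (b₁ − β₁⁰)/SE = (0.5784 − 0.3545) / 0.1160 = 1.930.
df = n − k − 1 = 573 − 3 − 1 = 569.
One-sided p ≈ 0.0270, which is < 0.1, so reject H₀.
There is evidence that the true slope on comorbidity count exceeds 0.3545 days per unit, holding the other predictors fixed.

t = 1.930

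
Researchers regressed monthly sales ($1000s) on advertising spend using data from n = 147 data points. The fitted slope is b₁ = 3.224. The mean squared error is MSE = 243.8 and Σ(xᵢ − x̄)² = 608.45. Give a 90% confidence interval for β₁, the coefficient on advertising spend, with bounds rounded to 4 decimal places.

SE(b₁) = √(MSE/Sₓₓ) = √(243.8/608.45) = 0.633001.
df = n − 2 = 145.
t* = t_{0.05, 145} = 1.65543.
Margin = t* × SE = 1.65543 × 0.633001 = 1.047889.
CI: 3.224 ± 1.047889 → (2.1761, 4.2719).
With 90% confidence, each one-unit increase in advertising spend is associated with a change of between 2.1761 and 4.2719 $1000s in monthly sales.

(2.1761, 4.2719)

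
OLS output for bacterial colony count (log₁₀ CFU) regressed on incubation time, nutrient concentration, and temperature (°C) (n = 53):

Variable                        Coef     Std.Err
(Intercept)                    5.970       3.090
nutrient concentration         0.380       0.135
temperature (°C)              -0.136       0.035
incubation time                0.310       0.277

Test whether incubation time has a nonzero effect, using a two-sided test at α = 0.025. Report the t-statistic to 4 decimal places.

Read off: b = 0.310, SE = 0.277 for incubation time.
H₀: β₁ = 0 vs H₁: β₁ ≠ 0.
t = 0.310 / 0.277 = 1.1191.
df = n − k − 1 = 53 − 3 − 1 = 49.
Two-sided p ≈ 0.2685, which is ≥ 0.025, so fail to reject H₀.
The data do not give significant evidence of an association between incubation time and bacterial colony count, after adjusting for the other predictors.

t = 1.1191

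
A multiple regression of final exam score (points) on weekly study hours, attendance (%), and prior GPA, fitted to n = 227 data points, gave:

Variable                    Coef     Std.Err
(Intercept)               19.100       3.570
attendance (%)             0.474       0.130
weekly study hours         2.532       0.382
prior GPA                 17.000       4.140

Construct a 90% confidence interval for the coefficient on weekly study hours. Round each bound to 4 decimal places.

Read off: b = 2.532, SE = 0.382 for weekly study hours.
df = n − k − 1 = 227 − 3 − 1 = 223.
t* = t_{0.05, 223} = 1.651715.
Margin = t* × SE = 1.651715 × 0.382 = 0.630955.
CI: 2.532 ± 0.630955 → (1.9010, 3.1630).

(1.9010, 3.1630)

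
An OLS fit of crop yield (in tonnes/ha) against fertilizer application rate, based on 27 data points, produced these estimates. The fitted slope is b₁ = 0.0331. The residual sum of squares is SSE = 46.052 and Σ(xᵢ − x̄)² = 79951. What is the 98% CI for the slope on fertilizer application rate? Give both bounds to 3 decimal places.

MSE = SSE/(n − 2) = 46.052/25 = 1.84208.
SE(b₁) = √(MSE/Sₓₓ) = √(1.84208/79951) = 0.00480001.
df = n − 2 = 25.
t* = t_{0.01, 25} = 2.485107.
Margin = t* × SE = 2.485107 × 0.00480001 = 0.01193.
CI: 0.0331 ± 0.01193 → (0.021, 0.045).
With 98% confidence, each one-unit increase in fertilizer application rate is associated with a change of between 0.021 and 0.045 tonnes/ha in crop yield.

(0.021, 0.045)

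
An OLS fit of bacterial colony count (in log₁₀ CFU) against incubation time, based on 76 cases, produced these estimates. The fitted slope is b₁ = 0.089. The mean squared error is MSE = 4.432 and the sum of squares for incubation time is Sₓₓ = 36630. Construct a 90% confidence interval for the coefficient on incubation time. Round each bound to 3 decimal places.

SE(b₁) = √(MSE/Sₓₓ) = √(4.432/36630) = 0.0109997.
df = n − 2 = 74.
t* = t_{0.05, 74} = 1.665707.
Margin = t* × SE = 1.665707 × 0.0109997 = 0.01832.
CI: 0.089 ± 0.01832 → (0.071, 0.107).
With 90% confidence, each one-unit increase in incubation time is associated with a change of between 0.071 and 0.107 log₁₀ CFU in bacterial colony count.

(0.071, 0.107)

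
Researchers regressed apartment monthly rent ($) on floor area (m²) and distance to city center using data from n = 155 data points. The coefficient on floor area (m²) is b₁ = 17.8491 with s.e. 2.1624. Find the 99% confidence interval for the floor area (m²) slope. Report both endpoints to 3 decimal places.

df = n − k − 1 = 155 − 2 − 1 = 152.
t* = t_{0.005, 152} = 2.608561.
Margin = t* × SE = 2.608561 × 2.1624 = 5.64075.
CI: 17.8491 ± 5.64075 → (12.208, 23.490).
With 99% confidence, each one-unit increase in floor area (m²) is associated with a change of between 12.208 and 23.490 $ in apartment monthly rent, holding the other predictors fixed.

(12.208, 23.490)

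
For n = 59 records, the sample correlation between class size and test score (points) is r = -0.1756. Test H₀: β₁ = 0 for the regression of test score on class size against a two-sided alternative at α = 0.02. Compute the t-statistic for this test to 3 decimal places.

t = r·√(n − 2)/√(1 − r²) = -0.1756·√57/√0.969165 = -1.347.
df = n − 2 = 57.
Two-sided p ≈ 0.1834, which is ≥ 0.02, so fail to reject H₀.
The data do not give significant evidence of a linear association between class size and test score.

t = -1.347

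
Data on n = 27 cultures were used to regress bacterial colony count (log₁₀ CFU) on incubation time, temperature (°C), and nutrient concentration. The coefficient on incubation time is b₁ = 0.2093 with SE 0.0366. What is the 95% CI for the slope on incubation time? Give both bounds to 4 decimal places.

df = n − k − 1 = 27 − 3 − 1 = 23.
t* = t_{0.025, 23} = 2.068658.
Margin = t* × SE = 2.068658 × 0.0366 = 0.075713.
CI: 0.2093 ± 0.075713 → (0.1336, 0.2850).
With 95% confidence, each one-unit increase in incubation time is associated with a change of between 0.1336 and 0.2850 log₁₀ CFU in bacterial colony count, holding the other predictors fixed.

(0.1336, 0.2850)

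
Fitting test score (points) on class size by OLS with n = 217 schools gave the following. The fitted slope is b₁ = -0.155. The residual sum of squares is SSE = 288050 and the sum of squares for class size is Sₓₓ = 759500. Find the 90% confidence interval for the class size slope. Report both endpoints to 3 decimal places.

(-0.224, -0.086)

MSE = SSE/(n − 2) = 288050/215 = 1339.77.
SE(b₁) = √(MSE/Sₓₓ) = √(1339.77/759500) = 0.0420001.
df = n − 2 = 215.
t* = t_{0.05, 215} = 1.651972.
Margin = t* × SE = 1.651972 × 0.0420001 = 0.06938.
CI: -0.155 ± 0.06938 → (-0.224, -0.086).
With 90% confidence, each one-unit increase in class size is associated with a change of between -0.224 and -0.086 points in test score.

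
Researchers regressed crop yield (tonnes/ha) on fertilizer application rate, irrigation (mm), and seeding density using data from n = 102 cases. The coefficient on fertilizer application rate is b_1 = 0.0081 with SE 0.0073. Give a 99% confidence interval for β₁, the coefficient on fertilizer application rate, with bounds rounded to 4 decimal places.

(-0.0111, 0.0273)

df = n − k − 1 = 102 − 3 − 1 = 98.
t* = t_{0.005, 98} = 2.626931.
Margin = t* × SE = 2.626931 × 0.0073 = 0.019177.
CI: 0.0081 ± 0.019177 → (-0.0111, 0.0273).
With 99% confidence, each one-unit increase in fertilizer application rate is associated with a change of between -0.0111 and 0.0273 tonnes/ha in crop yield, holding the other predictors fixed.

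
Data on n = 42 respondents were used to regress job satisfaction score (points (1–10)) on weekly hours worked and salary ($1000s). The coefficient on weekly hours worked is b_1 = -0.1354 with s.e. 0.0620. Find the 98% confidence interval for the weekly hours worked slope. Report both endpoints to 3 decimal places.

(-0.286, 0.015)

df = n − k − 1 = 42 − 2 − 1 = 39.
t* = t_{0.01, 39} = 2.425841.
Margin = t* × SE = 2.425841 × 0.0620 = 0.15040.
CI: -0.1354 ± 0.15040 → (-0.286, 0.015).
With 98% confidence, each one-unit increase in weekly hours worked is associated with a change of between -0.286 and 0.015 points (1–10) in job satisfaction score, holding the other predictors fixed.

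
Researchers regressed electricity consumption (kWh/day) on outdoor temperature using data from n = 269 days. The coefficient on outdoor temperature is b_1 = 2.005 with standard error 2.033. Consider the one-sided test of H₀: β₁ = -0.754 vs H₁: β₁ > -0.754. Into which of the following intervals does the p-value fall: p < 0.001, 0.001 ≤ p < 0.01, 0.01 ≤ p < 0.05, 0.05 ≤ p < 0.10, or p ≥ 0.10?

t = (2.005 − (-0.754)) / 2.033 = 1.357.
df = n − 2 = 269 − 2 = 267.
One-sided p = P(T_{267} > t) ≈ 0.0879.
So 0.05 ≤ p < 0.10.

0.05 ≤ p < 0.10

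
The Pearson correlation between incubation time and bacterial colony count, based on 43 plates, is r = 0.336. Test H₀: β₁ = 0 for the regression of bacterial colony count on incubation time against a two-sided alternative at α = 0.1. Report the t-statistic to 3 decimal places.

t = r·√(n − 2)/√(1 − r²) = 0.336·√41/√0.887104 = 2.284.
df = n − 2 = 41.
Two-sided p ≈ 0.0276, which is < 0.1, so reject H₀.
There is evidence of a linear association between incubation time and bacterial colony count.

t = 2.284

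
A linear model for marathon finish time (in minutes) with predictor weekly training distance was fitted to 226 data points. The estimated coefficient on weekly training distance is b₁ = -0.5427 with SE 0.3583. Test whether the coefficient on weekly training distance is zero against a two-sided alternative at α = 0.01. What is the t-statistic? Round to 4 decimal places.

H₀: β₁ = 0 vs H₁: β₁ ≠ 0.
t = (b₁ − β₁⁰)/SE = -0.5427 / 0.3583 = -1.5147.
df = n − 2 = 226 − 2 = 224.
Two-sided p ≈ 0.1313, which is ≥ 0.01, so fail to reject H₀.
The data do not give significant evidence of an association between weekly training distance and marathon finish time.

t = -1.5147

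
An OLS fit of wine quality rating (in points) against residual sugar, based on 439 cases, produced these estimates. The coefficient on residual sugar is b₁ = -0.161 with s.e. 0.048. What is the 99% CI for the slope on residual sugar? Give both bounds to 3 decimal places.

df = n − 2 = 439 − 2 = 437.
t* = t_{0.005, 437} = 2.587126.
Margin = t* × SE = 2.587126 × 0.048 = 0.12418.
CI: -0.161 ± 0.12418 → (-0.285, -0.037).
With 99% confidence, each one-unit increase in residual sugar is associated with a change of between -0.285 and -0.037 points in wine quality rating.

(-0.285, -0.037)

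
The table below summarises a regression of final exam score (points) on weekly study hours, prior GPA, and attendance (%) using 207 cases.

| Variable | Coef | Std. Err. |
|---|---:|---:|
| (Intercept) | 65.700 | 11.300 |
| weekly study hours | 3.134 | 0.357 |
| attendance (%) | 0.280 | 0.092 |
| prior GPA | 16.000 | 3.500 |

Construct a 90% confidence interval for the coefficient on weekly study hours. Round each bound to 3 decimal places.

Read off: b = 3.134, SE = 0.357 for weekly study hours.
df = n − k − 1 = 207 − 3 − 1 = 203.
t* = t_{0.05, 203} = 1.652394.
Margin = t* × SE = 1.652394 × 0.357 = 0.58990.
CI: 3.134 ± 0.58990 → (2.544, 3.724).

(2.544, 3.724)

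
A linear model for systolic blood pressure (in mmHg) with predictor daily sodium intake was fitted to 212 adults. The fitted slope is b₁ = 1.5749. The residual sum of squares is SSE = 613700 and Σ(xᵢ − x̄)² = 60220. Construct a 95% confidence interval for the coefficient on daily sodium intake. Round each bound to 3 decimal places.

(1.141, 2.009)

MSE = SSE/(n − 2) = 613700/210 = 2922.38.
SE(b₁) = √(MSE/Sₓₓ) = √(2922.38/60220) = 0.220292.
df = n − 2 = 210.
t* = t_{0.025, 210} = 1.971325.
Margin = t* × SE = 1.971325 × 0.220292 = 0.43427.
CI: 1.5749 ± 0.43427 → (1.141, 2.009).
With 95% confidence, each one-unit increase in daily sodium intake is associated with a change of between 1.141 and 2.009 mmHg in systolic blood pressure.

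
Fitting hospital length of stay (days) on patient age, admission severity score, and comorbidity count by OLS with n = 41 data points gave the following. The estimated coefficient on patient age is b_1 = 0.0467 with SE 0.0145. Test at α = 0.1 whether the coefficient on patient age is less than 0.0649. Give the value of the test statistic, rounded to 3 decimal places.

H₀: β₁ = 0.0649 vs H₁: β₁ < 0.0649.
t = (b_1 − β₁⁰)/SE = (0.0467 − 0.0649) / 0.0145 = -1.255.
df = n − k − 1 = 41 − 3 − 1 = 37.
One-sided p ≈ 0.1086, which is ≥ 0.1, so fail to reject H₀.
The data do not give significant evidence that the true slope on patient age is below 0.0649 days per unit, holding the other predictors fixed.

t = -1.255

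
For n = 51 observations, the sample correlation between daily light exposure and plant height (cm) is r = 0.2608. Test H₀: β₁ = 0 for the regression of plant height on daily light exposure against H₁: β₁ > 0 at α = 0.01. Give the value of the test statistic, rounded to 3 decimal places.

t = 1.891

t = r·√(n − 2)/√(1 − r²) = 0.2608·√49/√0.931983 = 1.891.
df = n − 2 = 49.
One-sided p ≈ 0.0323, which is ≥ 0.01, so fail to reject H₀.
The data do not give significant evidence of a linear association between daily light exposure and plant height.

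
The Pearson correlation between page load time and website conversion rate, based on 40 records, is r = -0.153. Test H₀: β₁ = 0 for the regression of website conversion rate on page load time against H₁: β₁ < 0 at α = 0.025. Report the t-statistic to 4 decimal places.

t = -0.9544

t = r·√(n − 2)/√(1 − r²) = -0.153·√38/√0.976591 = -0.9544.
df = n − 2 = 38.
One-sided p ≈ 0.1730, which is ≥ 0.025, so fail to reject H₀.
The data do not give significant evidence of a linear association between page load time and website conversion rate.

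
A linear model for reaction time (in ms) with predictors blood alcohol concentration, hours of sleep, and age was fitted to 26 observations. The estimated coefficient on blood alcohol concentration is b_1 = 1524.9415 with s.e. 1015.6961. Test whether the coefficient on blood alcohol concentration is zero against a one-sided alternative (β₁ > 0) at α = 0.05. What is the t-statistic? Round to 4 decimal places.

H₀: β₁ = 0 vs H₁: β₁ > 0.
t = (b_1 − β₁⁰)/SE = 1524.9415 / 1015.6961 = 1.5014.
df = n − k − 1 = 26 − 3 − 1 = 22.
One-sided p ≈ 0.0737, which is ≥ 0.05, so fail to reject H₀.
The data do not give significant evidence that the true slope on blood alcohol concentration is positive, holding the other predictors fixed.

t = 1.5014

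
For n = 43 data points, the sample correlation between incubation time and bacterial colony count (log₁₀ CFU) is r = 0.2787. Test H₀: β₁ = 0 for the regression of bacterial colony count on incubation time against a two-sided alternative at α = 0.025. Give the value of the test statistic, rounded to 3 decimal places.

t = r·√(n − 2)/√(1 − r²) = 0.2787·√41/√0.922326 = 1.858.
df = n − 2 = 41.
Two-sided p ≈ 0.0703, which is ≥ 0.025, so fail to reject H₀.
The data do not give significant evidence of a linear association between incubation time and bacterial colony count.

t = 1.858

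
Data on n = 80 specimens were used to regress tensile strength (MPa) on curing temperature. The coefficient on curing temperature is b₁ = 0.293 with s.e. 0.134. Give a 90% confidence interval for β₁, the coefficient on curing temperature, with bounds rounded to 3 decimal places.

df = n − 2 = 80 − 2 = 78.
t* = t_{0.05, 78} = 1.664625.
Margin = t* × SE = 1.664625 × 0.134 = 0.22306.
CI: 0.293 ± 0.22306 → (0.070, 0.516).
With 90% confidence, each one-unit increase in curing temperature is associated with a change of between 0.070 and 0.516 MPa in tensile strength.

(0.070, 0.516)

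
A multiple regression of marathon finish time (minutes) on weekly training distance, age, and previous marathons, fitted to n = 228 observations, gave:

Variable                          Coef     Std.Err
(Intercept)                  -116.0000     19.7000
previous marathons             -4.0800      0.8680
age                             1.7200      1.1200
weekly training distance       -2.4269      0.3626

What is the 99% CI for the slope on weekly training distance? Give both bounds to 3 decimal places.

Read off: b = -2.4269, SE = 0.3626 for weekly training distance.
df = n − k − 1 = 228 − 3 − 1 = 224.
t* = t_{0.005, 224} = 2.597955.
Margin = t* × SE = 2.597955 × 0.3626 = 0.94202.
CI: -2.4269 ± 0.94202 → (-3.369, -1.485).

(-3.369, -1.485)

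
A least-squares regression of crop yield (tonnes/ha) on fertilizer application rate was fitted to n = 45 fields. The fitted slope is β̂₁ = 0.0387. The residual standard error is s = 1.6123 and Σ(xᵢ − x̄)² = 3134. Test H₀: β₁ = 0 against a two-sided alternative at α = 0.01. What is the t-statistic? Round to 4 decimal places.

SE(β̂₁) = s/√Sₓₓ = 1.6123/√3134 = 0.0288003.
t = 0.0387 / 0.0288003 = 1.3437.
df = n − 2 = 43.
Two-sided p ≈ 0.1861, which is ≥ 0.01, so fail to reject H₀.
The data do not give significant evidence of an association between fertilizer application rate and crop yield.

t = 1.3437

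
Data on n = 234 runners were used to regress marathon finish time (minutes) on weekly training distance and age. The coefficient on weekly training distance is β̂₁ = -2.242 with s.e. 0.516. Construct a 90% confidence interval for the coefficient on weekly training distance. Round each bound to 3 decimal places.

(-3.094, -1.390)

df = n − k − 1 = 234 − 2 − 1 = 231.
t* = t_{0.05, 231} = 1.651477.
Margin = t* × SE = 1.651477 × 0.516 = 0.85216.
CI: -2.242 ± 0.85216 → (-3.094, -1.390).
With 90% confidence, each one-unit increase in weekly training distance is associated with a change of between -3.094 and -1.390 minutes in marathon finish time, holding the other predictors fixed.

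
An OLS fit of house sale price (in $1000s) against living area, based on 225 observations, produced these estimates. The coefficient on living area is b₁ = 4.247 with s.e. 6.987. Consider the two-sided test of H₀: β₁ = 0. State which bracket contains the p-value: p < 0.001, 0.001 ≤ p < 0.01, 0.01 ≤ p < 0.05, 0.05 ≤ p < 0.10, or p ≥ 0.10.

p ≥ 0.10

t = 4.247 / 6.987 = 0.608.
df = n − 2 = 225 − 2 = 223.
Two-sided p = 2·P(T_{223} > |t|) ≈ 0.5439.
So p ≥ 0.10.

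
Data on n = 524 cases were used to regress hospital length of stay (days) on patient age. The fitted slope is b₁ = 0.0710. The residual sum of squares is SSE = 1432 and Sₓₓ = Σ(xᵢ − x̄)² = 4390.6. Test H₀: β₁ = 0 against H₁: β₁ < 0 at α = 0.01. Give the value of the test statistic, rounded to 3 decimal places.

MSE = SSE/(n − 2) = 1432/522 = 2.7433.
SE(b₁) = √(MSE/Sₓₓ) = √(2.7433/4390.6) = 0.0249962.
t = 0.0710 / 0.0249962 = 2.840.
df = n − 2 = 522.
One-sided p ≈ 0.9977, which is ≥ 0.01, so fail to reject H₀.
The data do not give significant evidence that the true slope on patient age is negative.

t = 2.840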